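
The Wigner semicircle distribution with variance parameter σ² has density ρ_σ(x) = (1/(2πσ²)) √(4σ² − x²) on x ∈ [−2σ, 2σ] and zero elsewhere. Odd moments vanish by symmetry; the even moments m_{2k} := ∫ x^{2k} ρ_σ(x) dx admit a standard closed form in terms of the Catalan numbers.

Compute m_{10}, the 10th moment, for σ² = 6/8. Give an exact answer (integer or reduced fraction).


By the scaled semicircle moment identity, m_{2k} = σ^{2k} · C_k with k = 5.
C_5 = (1/(k+1)) · C(2k, k) = (1/6) · C(10, 5) = (1/6) · 252 = 42.
σ^{2k} = (σ²)^k = (6/8)^5 = 243/1024.

Therefore m_{10} = σ^{10} · C_5 = (243/1024) · 42 = 5103/512.


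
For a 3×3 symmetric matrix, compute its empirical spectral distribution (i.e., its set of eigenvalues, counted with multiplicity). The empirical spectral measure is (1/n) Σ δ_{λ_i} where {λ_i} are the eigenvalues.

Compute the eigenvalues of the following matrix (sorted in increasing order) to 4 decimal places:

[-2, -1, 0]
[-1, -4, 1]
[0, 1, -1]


Since M is real symmetric, all three eigenvalues are real; they are the roots of det(λI − M) = λ³ − (tr M) λ² + s λ − det M, where s is the sum of the principal 2×2 minors.
tr M = -2 + (-4) + (-1) = -7.
s = ((-2)·(-4) − (-1)²) + ((-2)·(-1) − 0²) + ((-4)·(-1) − 1²) = 7 + 2 + 3 = 12.
det M (expand along row 1) = (-2)·3 − (-1)·1 + 0·(-1) = -5.
Characteristic polynomial: λ³ + 7λ² + 12λ + 5 = 0.
Substitute λ = y + (tr M)/3 = y − 2.333333 to remove the quadratic term: y³ + p·y + q = 0 with p = s − (tr M)²/3 = -4.333333 and q = −2(tr M)³/27 + (tr M)·s/3 − det M = 2.407407.
Three real roots ⇒ use the trigonometric (Viète) form: r = 2√(−p/3) = 2.403701, φ = arccos(3q/(p·r)) = arccos(-0.693375) = 2.336959 rad.
y_k = r·cos(φ/3 − 2πk/3) for k = 0, 1, 2 gives y = 1.710536, 0.607224, -2.317760.
λ_k = y_k − 2.333333 gives λ = -0.6228, -1.7261, -4.6511 (check: the sum is -7.0000 = tr M).

Eigenvalues sorted in increasing order: [-4.6511, -1.7261, -0.6228].


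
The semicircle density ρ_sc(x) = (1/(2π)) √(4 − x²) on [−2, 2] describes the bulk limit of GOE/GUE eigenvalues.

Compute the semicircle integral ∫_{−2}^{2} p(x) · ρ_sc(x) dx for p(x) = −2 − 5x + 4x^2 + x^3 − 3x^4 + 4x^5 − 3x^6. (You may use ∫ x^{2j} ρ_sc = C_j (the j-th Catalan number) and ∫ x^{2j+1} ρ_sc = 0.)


Write p(x) = Σ a_i x^i, split into monomials and integrate each against ρ_sc separately.
Using ∫ x^{2j} ρ_sc = C_j = (1/(j+1)) C(2j, j) (Catalan numbers) and ∫ x^{2j+1} ρ_sc = 0 (odd monomials vanish by symmetry):
  i = 0 (even): a_0 · C_{0} = -2 · 1 = -2
  i = 1 (odd): ∫ x^1 ρ_sc = 0 (vanishes)
  i = 2 (even): a_2 · C_{1} = 4 · 1 = 4
  i = 3 (odd): ∫ x^3 ρ_sc = 0 (vanishes)
  i = 4 (even): a_4 · C_{2} = -3 · 2 = -6
  i = 5 (odd): ∫ x^5 ρ_sc = 0 (vanishes)
  i = 6 (even): a_6 · C_{3} = -3 · 5 = -15

Summing the contributions: ∫_{−2}^{2} p(x) ρ_sc(x) dx = (-2) + 4 + (-6) + (-15) = -19.


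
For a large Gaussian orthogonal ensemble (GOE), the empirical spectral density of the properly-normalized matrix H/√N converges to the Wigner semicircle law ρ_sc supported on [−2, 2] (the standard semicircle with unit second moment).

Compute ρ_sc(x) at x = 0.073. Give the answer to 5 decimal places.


ρ_sc(x) = (1/(2π)) √(4 − x²). With x = 0.073:
  4 − x² = 4 − (0.073)² = 4 − 0.005329 = 3.994671.
  √(4 − x²) = 1.998667.
  1/(2π) = 0.159155.
  ρ_sc(0.073) = 0.159155 · 1.998667 = 0.318098.

Rounded to 5 decimal places: ρ_sc(0.073) ≈ 0.31810.


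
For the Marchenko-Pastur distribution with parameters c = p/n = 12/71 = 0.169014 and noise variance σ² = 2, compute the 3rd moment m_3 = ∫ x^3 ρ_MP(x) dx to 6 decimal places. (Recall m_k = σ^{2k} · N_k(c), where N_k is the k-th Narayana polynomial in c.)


E[X³] = σ⁶ (1 + 3c + c²) (third MP moment). With σ² = 2 (so σ⁶ = 8) and c = 12/71 = 0.169014: E[X³] = 8 · (1 + 3·0.169014 + (0.169014)²) = 8 · 1.535608.

So E[X^3] = 12.284864.


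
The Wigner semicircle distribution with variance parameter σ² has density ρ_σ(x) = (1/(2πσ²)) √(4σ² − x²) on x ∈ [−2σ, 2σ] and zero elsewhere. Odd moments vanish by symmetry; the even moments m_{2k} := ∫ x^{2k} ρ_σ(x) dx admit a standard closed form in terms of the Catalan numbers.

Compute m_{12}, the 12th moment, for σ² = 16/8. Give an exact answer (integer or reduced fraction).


By the scaled semicircle moment identity, m_{2k} = σ^{2k} · C_k with k = 6.
C_6 = (1/(k+1)) · C(2k, k) = (1/7) · C(12, 6) = (1/7) · 924 = 132.
σ^{2k} = (σ²)^k = (16/8)^6 = 64.

Therefore m_{12} = σ^{12} · C_6 = 64 · 132 = 8448.


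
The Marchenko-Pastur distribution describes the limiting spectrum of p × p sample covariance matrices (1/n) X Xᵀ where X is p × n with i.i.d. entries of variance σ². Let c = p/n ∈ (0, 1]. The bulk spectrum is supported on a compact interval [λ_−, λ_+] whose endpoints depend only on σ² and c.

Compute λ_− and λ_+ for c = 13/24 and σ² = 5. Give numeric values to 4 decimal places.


c = 13/24 = 0.541667; √c = 0.735980.
λ_− = σ² (1 − √c)² = 5 · (1 − 0.735980)² = 5 · (0.264020)² = 0.348533.
λ_+ = σ² (1 + √c)² = 5 · (1 + 0.735980)² = 5 · (1.735980)² = 15.068134.

Rounded to 4 decimal places: λ_− ≈ 0.3485, λ_+ ≈ 15.0681.


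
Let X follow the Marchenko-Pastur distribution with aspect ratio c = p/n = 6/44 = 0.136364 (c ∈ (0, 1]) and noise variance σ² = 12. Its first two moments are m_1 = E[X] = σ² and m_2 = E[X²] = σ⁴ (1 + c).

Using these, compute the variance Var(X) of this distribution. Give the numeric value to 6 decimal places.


m_1 = E[X] = σ² = 12, so m_1² = 144.
m_2 = E[X²] = σ⁴ (1 + c) = 144 · (1 + 0.136364) = 144 · 1.136364 = 163.636364.
(Note m_2 − m_1² simplifies to c · σ⁴ = 0.136364 · 144.)

Var(X) = m_2 − m_1² = 163.636364 − 144 = 19.636364.


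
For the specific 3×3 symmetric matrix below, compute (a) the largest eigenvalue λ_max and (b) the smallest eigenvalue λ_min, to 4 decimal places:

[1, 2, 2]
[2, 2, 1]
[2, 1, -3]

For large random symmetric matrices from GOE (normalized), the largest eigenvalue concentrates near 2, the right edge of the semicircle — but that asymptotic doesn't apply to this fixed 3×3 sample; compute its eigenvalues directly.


Since M is real symmetric, all three eigenvalues are real; they are the roots of det(λI − M) = λ³ − (tr M) λ² + s λ − det M, where s is the sum of the principal 2×2 minors.
tr M = 1 + 2 + (-3) = 0.
s = (1·2 − 2²) + (1·(-3) − 2²) + (2·(-3) − 1²) = -2 + (-7) + (-7) = -16.
det M (expand along row 1) = 1·(-7) − 2·(-8) + 2·(-2) = 5.
Characteristic polynomial: λ³ − 16λ − 5 = 0.
Substitute λ = y + (tr M)/3 = y + 0.000000 to remove the quadratic term: y³ + p·y + q = 0 with p = s − (tr M)²/3 = -16.000000 and q = −2(tr M)³/27 + (tr M)·s/3 − det M = -5.000000.
Three real roots ⇒ use the trigonometric (Viète) form: r = 2√(−p/3) = 4.618802, φ = arccos(3q/(p·r)) = arccos(0.202975) = 1.366401 rad.
y_k = r·cos(φ/3 − 2πk/3) for k = 0, 1, 2 gives y = 4.147941, -0.314443, -3.833498.
λ_k = y_k + 0.000000 gives λ = 4.1479, -0.3144, -3.8335 (check: the sum is 0.0000 = tr M).

Hence λ_max = 4.1479 and λ_min = -3.8335.


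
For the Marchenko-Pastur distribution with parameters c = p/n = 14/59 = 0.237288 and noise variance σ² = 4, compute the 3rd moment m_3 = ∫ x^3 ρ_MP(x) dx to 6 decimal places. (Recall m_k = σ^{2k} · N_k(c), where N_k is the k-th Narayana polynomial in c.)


E[X³] = σ⁶ (1 + 3c + c²) (third MP moment). With σ² = 4 (so σ⁶ = 64) and c = 14/59 = 0.237288: E[X³] = 64 · (1 + 3·0.237288 + (0.237288)²) = 64 · 1.768170.

So E[X^3] = 113.162884.


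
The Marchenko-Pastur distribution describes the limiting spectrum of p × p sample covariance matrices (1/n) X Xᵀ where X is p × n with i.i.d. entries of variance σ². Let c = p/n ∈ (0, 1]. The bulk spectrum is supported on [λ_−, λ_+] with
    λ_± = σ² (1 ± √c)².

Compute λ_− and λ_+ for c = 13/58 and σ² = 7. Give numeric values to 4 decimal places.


c = 13/58 = 0.224138; √c = 0.473432.
λ_− = σ² (1 − √c)² = 7 · (1 − 0.473432)² = 7 · (0.526568)² = 1.940916.
λ_+ = σ² (1 + √c)² = 7 · (1 + 0.473432)² = 7 · (1.473432)² = 15.197015.

Rounded to 4 decimal places: λ_− ≈ 1.9409, λ_+ ≈ 15.1970.


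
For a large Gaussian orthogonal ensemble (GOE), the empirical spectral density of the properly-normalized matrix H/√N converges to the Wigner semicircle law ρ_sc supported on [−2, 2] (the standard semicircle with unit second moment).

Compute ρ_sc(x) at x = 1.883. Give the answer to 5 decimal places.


ρ_sc(x) = (1/(2π)) √(4 − x²). With x = 1.883:
  4 − x² = 4 − (1.883)² = 4 − 3.545689 = 0.454311.
  √(4 − x²) = 0.674026.
  1/(2π) = 0.159155.
  ρ_sc(1.883) = 0.159155 · 0.674026 = 0.107275.

Rounded to 5 decimal places: ρ_sc(1.883) ≈ 0.10727.


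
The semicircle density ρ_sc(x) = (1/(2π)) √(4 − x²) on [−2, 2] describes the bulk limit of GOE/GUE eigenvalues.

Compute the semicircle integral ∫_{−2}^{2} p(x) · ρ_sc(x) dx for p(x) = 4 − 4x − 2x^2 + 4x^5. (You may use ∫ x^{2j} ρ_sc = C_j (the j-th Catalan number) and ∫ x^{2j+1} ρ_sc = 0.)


Write p(x) = Σ a_i x^i, split into monomials and integrate each against ρ_sc separately.
Using ∫ x^{2j} ρ_sc = C_j = (1/(j+1)) C(2j, j) (Catalan numbers) and ∫ x^{2j+1} ρ_sc = 0 (odd monomials vanish by symmetry):
  i = 0 (even): a_0 · C_{0} = 4 · 1 = 4
  i = 1 (odd): ∫ x^1 ρ_sc = 0 (vanishes)
  i = 2 (even): a_2 · C_{1} = -2 · 1 = -2
  i = 5 (odd): ∫ x^5 ρ_sc = 0 (vanishes)

Summing the contributions: ∫_{−2}^{2} p(x) ρ_sc(x) dx = 4 + (-2) = 2.


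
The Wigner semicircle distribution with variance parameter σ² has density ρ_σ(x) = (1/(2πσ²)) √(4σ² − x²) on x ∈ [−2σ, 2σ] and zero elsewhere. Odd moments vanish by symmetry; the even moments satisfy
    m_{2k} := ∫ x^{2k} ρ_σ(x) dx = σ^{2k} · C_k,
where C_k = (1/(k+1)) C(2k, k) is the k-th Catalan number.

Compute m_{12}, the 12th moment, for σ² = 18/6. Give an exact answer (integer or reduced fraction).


By the scaled semicircle moment identity, m_{2k} = σ^{2k} · C_k with k = 6.
C_6 = (1/(k+1)) · C(2k, k) = (1/7) · C(12, 6) = (1/7) · 924 = 132.
σ^{2k} = (σ²)^k = (18/6)^6 = 729.

Therefore m_{12} = σ^{12} · C_6 = 729 · 132 = 96228.


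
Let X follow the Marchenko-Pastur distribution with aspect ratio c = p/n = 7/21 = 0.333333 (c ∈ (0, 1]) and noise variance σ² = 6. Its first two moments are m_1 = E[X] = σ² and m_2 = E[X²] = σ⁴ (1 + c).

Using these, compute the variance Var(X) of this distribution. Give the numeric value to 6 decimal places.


m_1 = E[X] = σ² = 6, so m_1² = 36.
m_2 = E[X²] = σ⁴ (1 + c) = 36 · (1 + 0.333333) = 36 · 1.333333 = 48.000000.
(Note m_2 − m_1² simplifies to c · σ⁴ = 0.333333 · 36.)

Var(X) = m_2 − m_1² = 48.000000 − 36 = 12.000000.


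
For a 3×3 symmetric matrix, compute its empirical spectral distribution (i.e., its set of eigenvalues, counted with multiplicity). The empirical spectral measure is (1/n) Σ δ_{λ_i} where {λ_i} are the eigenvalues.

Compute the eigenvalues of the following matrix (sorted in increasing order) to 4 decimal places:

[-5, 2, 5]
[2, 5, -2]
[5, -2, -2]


Since M is real symmetric, all three eigenvalues are real; they are the roots of det(λI − M) = λ³ − (tr M) λ² + s λ − det M, where s is the sum of the principal 2×2 minors.
tr M = -5 + 5 + (-2) = -2.
s = ((-5)·5 − 2²) + ((-5)·(-2) − 5²) + (5·(-2) − (-2)²) = -29 + (-15) + (-14) = -58.
det M (expand along row 1) = (-5)·(-14) − 2·6 + 5·(-29) = -87.
Characteristic polynomial: λ³ + 2λ² − 58λ + 87 = 0.
Substitute λ = y + (tr M)/3 = y − 0.666667 to remove the quadratic term: y³ + p·y + q = 0 with p = s − (tr M)²/3 = -59.333333 and q = −2(tr M)³/27 + (tr M)·s/3 − det M = 126.259259.
Three real roots ⇒ use the trigonometric (Viète) form: r = 2√(−p/3) = 8.894443, φ = arccos(3q/(p·r)) = arccos(-0.717740) = 2.371347 rad.
y_k = r·cos(φ/3 − 2πk/3) for k = 0, 1, 2 gives y = 6.257474, 2.345416, -8.602890.
λ_k = y_k − 0.666667 gives λ = 5.5908, 1.6787, -9.2696 (check: the sum is -2.0000 = tr M).

Eigenvalues sorted in increasing order: [-9.2696, 1.6787, 5.5908].


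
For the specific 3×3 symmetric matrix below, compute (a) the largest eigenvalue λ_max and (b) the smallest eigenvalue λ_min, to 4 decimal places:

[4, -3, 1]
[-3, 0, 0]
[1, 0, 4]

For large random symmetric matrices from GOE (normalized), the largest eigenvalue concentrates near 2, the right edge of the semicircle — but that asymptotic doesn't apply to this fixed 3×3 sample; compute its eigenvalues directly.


Since M is real symmetric, all three eigenvalues are real; they are the roots of det(λI − M) = λ³ − (tr M) λ² + s λ − det M, where s is the sum of the principal 2×2 minors.
tr M = 4 + 0 + 4 = 8.
s = (4·0 − (-3)²) + (4·4 − 1²) + (0·4 − 0²) = -9 + 15 + 0 = 6.
det M (expand along row 1) = 4·0 − (-3)·(-12) + 1·0 = -36.
Characteristic polynomial: λ³ − 8λ² + 6λ + 36 = 0.
Substitute λ = y + (tr M)/3 = y + 2.666667 to remove the quadratic term: y³ + p·y + q = 0 with p = s − (tr M)²/3 = -15.333333 and q = −2(tr M)³/27 + (tr M)·s/3 − det M = 14.074074.
Three real roots ⇒ use the trigonometric (Viète) form: r = 2√(−p/3) = 4.521553, φ = arccos(3q/(p·r)) = arccos(-0.608999) = 2.225595 rad.
y_k = r·cos(φ/3 − 2πk/3) for k = 0, 1, 2 gives y = 3.333333, 0.979085, -4.312418.
λ_k = y_k + 2.666667 gives λ = 6.0000, 3.6458, -1.6458 (check: the sum is 8.0000 = tr M).

Hence λ_max = 6.0000 and λ_min = -1.6458.


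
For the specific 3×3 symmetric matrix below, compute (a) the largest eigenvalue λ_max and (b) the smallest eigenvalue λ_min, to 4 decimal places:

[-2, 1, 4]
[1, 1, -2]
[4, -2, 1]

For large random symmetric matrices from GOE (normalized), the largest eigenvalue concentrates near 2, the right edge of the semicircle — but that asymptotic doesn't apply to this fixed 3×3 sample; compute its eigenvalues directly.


Since M is real symmetric, all three eigenvalues are real; they are the roots of det(λI − M) = λ³ − (tr M) λ² + s λ − det M, where s is the sum of the principal 2×2 minors.
tr M = -2 + 1 + 1 = 0.
s = ((-2)·1 − 1²) + ((-2)·1 − 4²) + (1·1 − (-2)²) = -3 + (-18) + (-3) = -24.
det M (expand along row 1) = (-2)·(-3) − 1·9 + 4·(-6) = -27.
Characteristic polynomial: λ³ − 24λ + 27 = 0.
Substitute λ = y + (tr M)/3 = y + 0.000000 to remove the quadratic term: y³ + p·y + q = 0 with p = s − (tr M)²/3 = -24.000000 and q = −2(tr M)³/27 + (tr M)·s/3 − det M = 27.000000.
Three real roots ⇒ use the trigonometric (Viète) form: r = 2√(−p/3) = 5.656854, φ = arccos(3q/(p·r)) = arccos(-0.596621) = 2.210081 rad.
y_k = r·cos(φ/3 − 2πk/3) for k = 0, 1, 2 gives y = 4.189998, 1.196344, -5.386342.
λ_k = y_k + 0.000000 gives λ = 4.1900, 1.1963, -5.3863 (check: the sum is 0.0000 = tr M).

Hence λ_max = 4.1900 and λ_min = -5.3863.


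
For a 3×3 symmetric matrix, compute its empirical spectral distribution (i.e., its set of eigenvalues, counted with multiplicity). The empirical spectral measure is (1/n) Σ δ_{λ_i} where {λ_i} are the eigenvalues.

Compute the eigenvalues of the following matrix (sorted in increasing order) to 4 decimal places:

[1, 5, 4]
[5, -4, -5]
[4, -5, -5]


Since M is real symmetric, all three eigenvalues are real; they are the roots of det(λI − M) = λ³ − (tr M) λ² + s λ − det M, where s is the sum of the principal 2×2 minors.
tr M = 1 + (-4) + (-5) = -8.
s = (1·(-4) − 5²) + (1·(-5) − 4²) + ((-4)·(-5) − (-5)²) = -29 + (-21) + (-5) = -55.
det M (expand along row 1) = 1·(-5) − 5·(-5) + 4·(-9) = -16.
Characteristic polynomial: λ³ + 8λ² − 55λ + 16 = 0.
Substitute λ = y + (tr M)/3 = y − 2.666667 to remove the quadratic term: y³ + p·y + q = 0 with p = s − (tr M)²/3 = -76.333333 and q = −2(tr M)³/27 + (tr M)·s/3 − det M = 200.592593.
Three real roots ⇒ use the trigonometric (Viète) form: r = 2√(−p/3) = 10.088497, φ = arccos(3q/(p·r)) = arccos(-0.781440) = 2.467766 rad.
y_k = r·cos(φ/3 − 2πk/3) for k = 0, 1, 2 gives y = 6.863469, 2.971618, -9.835087.
λ_k = y_k − 2.666667 gives λ = 4.1968, 0.3050, -12.5018 (check: the sum is -8.0000 = tr M).

Eigenvalues sorted in increasing order: [-12.5018, 0.3050, 4.1968].


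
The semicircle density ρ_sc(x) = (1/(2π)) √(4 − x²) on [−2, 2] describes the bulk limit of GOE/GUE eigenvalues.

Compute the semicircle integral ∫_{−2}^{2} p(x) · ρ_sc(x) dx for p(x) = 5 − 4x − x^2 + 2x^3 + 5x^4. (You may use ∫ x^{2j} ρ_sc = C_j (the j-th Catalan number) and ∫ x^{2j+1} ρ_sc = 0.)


Write p(x) = Σ a_i x^i, split into monomials and integrate each against ρ_sc separately.
Using ∫ x^{2j} ρ_sc = C_j = (1/(j+1)) C(2j, j) (Catalan numbers) and ∫ x^{2j+1} ρ_sc = 0 (odd monomials vanish by symmetry):
  i = 0 (even): a_0 · C_{0} = 5 · 1 = 5
  i = 1 (odd): ∫ x^1 ρ_sc = 0 (vanishes)
  i = 2 (even): a_2 · C_{1} = -1 · 1 = -1
  i = 3 (odd): ∫ x^3 ρ_sc = 0 (vanishes)
  i = 4 (even): a_4 · C_{2} = 5 · 2 = 10

Summing the contributions: ∫_{−2}^{2} p(x) ρ_sc(x) dx = 5 + (-1) + 10 = 14.


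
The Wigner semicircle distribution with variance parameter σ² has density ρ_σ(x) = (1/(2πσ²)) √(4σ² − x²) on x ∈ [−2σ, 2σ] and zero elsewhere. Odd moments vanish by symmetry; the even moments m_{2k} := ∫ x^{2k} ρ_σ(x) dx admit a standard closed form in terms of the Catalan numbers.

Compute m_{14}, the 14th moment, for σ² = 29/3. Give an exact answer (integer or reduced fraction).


By the scaled semicircle moment identity, m_{2k} = σ^{2k} · C_k with k = 7.
C_7 = (1/(k+1)) · C(2k, k) = (1/8) · C(14, 7) = (1/8) · 3432 = 429.
σ^{2k} = (σ²)^k = (29/3)^7 = 17249876309/2187.

Therefore m_{14} = σ^{14} · C_7 = (17249876309/2187) · 429 = 2466732312187/729.


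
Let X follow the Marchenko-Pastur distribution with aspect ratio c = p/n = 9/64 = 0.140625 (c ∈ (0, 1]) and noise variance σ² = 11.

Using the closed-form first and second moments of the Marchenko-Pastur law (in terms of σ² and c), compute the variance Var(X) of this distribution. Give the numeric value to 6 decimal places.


Recall the MP moments m_1 = E[X] = σ² and m_2 = E[X²] = σ⁴ (1 + c).
m_1 = E[X] = σ² = 11, so m_1² = 121.
m_2 = E[X²] = σ⁴ (1 + c) = 121 · (1 + 0.140625) = 121 · 1.140625 = 138.015625.
(Note m_2 − m_1² simplifies to c · σ⁴ = 0.140625 · 121.)

Var(X) = m_2 − m_1² = 138.015625 − 121 = 17.015625.


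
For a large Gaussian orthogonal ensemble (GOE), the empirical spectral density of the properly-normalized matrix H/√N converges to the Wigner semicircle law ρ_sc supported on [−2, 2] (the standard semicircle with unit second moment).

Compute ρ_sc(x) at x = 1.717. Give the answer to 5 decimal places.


ρ_sc(x) = (1/(2π)) √(4 − x²). With x = 1.717:
  4 − x² = 4 − (1.717)² = 4 − 2.948089 = 1.051911.
  √(4 − x²) = 1.025627.
  1/(2π) = 0.159155.
  ρ_sc(1.717) = 0.159155 · 1.025627 = 0.163234.

Rounded to 5 decimal places: ρ_sc(1.717) ≈ 0.16323.


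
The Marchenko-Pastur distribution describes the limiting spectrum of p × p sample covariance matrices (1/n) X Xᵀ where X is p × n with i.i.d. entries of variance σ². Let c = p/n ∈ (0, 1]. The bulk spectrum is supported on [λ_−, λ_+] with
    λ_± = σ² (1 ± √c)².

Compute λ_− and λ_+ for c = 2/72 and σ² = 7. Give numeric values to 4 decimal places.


c = 2/72 = 0.027778; √c = 0.166667.
λ_− = σ² (1 − √c)² = 7 · (1 − 0.166667)² = 7 · (0.833333)² = 4.861111.
λ_+ = σ² (1 + √c)² = 7 · (1 + 0.166667)² = 7 · (1.166667)² = 9.527778.

Rounded to 4 decimal places: λ_− ≈ 4.8611, λ_+ ≈ 9.5278.


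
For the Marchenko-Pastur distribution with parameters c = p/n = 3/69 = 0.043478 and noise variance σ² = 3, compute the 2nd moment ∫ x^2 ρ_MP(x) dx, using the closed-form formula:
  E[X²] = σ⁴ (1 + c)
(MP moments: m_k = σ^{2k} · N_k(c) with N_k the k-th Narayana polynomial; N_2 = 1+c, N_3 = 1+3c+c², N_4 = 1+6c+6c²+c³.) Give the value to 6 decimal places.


E[X²] = σ⁴ (1 + c) (second MP moment). With σ² = 3 (so σ⁴ = 9) and c = 3/69 = 0.043478: E[X²] = 9 · (1 + 0.043478) = 9 · 1.043478.

So E[X^2] = 9.391304.


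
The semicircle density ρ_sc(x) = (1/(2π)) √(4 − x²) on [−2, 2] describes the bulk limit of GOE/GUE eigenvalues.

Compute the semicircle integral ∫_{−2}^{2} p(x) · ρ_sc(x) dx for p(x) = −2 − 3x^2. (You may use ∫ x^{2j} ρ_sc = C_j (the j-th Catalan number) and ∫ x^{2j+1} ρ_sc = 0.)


Write p(x) = Σ a_i x^i, split into monomials and integrate each against ρ_sc separately.
Using ∫ x^{2j} ρ_sc = C_j = (1/(j+1)) C(2j, j) (Catalan numbers) and ∫ x^{2j+1} ρ_sc = 0 (odd monomials vanish by symmetry):
  i = 0 (even): a_0 · C_{0} = -2 · 1 = -2
  i = 2 (even): a_2 · C_{1} = -3 · 1 = -3

Summing the contributions: ∫_{−2}^{2} p(x) ρ_sc(x) dx = (-2) + (-3) = -5.


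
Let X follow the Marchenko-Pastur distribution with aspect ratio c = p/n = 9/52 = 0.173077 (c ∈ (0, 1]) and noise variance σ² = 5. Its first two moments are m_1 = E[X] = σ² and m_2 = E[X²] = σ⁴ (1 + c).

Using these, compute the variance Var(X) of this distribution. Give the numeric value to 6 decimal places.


m_1 = E[X] = σ² = 5, so m_1² = 25.
m_2 = E[X²] = σ⁴ (1 + c) = 25 · (1 + 0.173077) = 25 · 1.173077 = 29.326923.
(Note m_2 − m_1² simplifies to c · σ⁴ = 0.173077 · 25.)

Var(X) = m_2 − m_1² = 29.326923 − 25 = 4.326923.


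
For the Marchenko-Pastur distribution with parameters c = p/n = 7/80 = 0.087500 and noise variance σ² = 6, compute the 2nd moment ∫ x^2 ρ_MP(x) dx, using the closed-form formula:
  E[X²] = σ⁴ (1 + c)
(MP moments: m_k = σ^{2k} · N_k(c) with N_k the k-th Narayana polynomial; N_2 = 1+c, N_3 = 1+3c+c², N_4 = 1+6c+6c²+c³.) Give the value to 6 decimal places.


E[X²] = σ⁴ (1 + c) (second MP moment). With σ² = 6 (so σ⁴ = 36) and c = 7/80 = 0.087500: E[X²] = 36 · (1 + 0.087500) = 36 · 1.087500.

So E[X^2] = 39.150000.


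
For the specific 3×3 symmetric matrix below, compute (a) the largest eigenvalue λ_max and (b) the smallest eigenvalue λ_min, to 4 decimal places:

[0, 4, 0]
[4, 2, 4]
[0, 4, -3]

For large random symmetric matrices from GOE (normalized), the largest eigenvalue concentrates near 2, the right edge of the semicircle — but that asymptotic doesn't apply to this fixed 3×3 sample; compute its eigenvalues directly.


Since M is real symmetric, all three eigenvalues are real; they are the roots of det(λI − M) = λ³ − (tr M) λ² + s λ − det M, where s is the sum of the principal 2×2 minors.
tr M = 0 + 2 + (-3) = -1.
s = (0·2 − 4²) + (0·(-3) − 0²) + (2·(-3) − 4²) = -16 + 0 + (-22) = -38.
det M (expand along row 1) = 0·(-22) − 4·(-12) + 0·16 = 48.
Characteristic polynomial: λ³ + λ² − 38λ − 48 = 0.
Substitute λ = y + (tr M)/3 = y − 0.333333 to remove the quadratic term: y³ + p·y + q = 0 with p = s − (tr M)²/3 = -38.333333 and q = −2(tr M)³/27 + (tr M)·s/3 − det M = -35.259259.
Three real roots ⇒ use the trigonometric (Viète) form: r = 2√(−p/3) = 7.149204, φ = arccos(3q/(p·r)) = arccos(0.385976) = 1.174531 rad.
y_k = r·cos(φ/3 − 2πk/3) for k = 0, 1, 2 gives y = 6.608251, -0.941584, -5.666667.
λ_k = y_k − 0.333333 gives λ = 6.2749, -1.2749, -6.0000 (check: the sum is -1.0000 = tr M).

Hence λ_max = 6.2749 and λ_min = -6.0000.


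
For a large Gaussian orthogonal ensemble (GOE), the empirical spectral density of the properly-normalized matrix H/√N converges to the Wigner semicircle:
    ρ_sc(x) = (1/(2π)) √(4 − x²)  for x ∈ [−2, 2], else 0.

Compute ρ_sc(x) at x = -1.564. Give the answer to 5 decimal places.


ρ_sc(x) = (1/(2π)) √(4 − x²). With x = -1.564:
  4 − x² = 4 − (-1.564)² = 4 − 2.446096 = 1.553904.
  √(4 − x²) = 1.246557.
  1/(2π) = 0.159155.
  ρ_sc(-1.564) = 0.159155 · 1.246557 = 0.198396.

Rounded to 5 decimal places: ρ_sc(-1.564) ≈ 0.19840.


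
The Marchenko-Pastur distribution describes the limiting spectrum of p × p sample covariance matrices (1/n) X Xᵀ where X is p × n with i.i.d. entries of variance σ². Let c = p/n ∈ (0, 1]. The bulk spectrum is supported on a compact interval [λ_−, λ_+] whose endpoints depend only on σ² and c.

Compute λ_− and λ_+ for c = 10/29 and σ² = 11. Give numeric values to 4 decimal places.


c = 10/29 = 0.344828; √c = 0.587220.
λ_− = σ² (1 − √c)² = 11 · (1 − 0.587220)² = 11 · (0.412780)² = 1.874259.
λ_+ = σ² (1 + √c)² = 11 · (1 + 0.587220)² = 11 · (1.587220)² = 27.711948.

Rounded to 4 decimal places: λ_− ≈ 1.8743, λ_+ ≈ 27.7119.


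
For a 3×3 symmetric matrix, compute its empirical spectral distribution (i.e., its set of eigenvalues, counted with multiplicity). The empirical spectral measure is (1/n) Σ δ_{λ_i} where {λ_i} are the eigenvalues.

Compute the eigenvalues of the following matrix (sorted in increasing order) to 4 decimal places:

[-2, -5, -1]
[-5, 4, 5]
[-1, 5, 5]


Since M is real symmetric, all three eigenvalues are real; they are the roots of det(λI − M) = λ³ − (tr M) λ² + s λ − det M, where s is the sum of the principal 2×2 minors.
tr M = -2 + 4 + 5 = 7.
s = ((-2)·4 − (-5)²) + ((-2)·5 − (-1)²) + (4·5 − 5²) = -33 + (-11) + (-5) = -49.
det M (expand along row 1) = (-2)·(-5) − (-5)·(-20) + (-1)·(-21) = -69.
Characteristic polynomial: λ³ − 7λ² − 49λ + 69 = 0.
Substitute λ = y + (tr M)/3 = y + 2.333333 to remove the quadratic term: y³ + p·y + q = 0 with p = s − (tr M)²/3 = -65.333333 and q = −2(tr M)³/27 + (tr M)·s/3 − det M = -70.740741.
Three real roots ⇒ use the trigonometric (Viète) form: r = 2√(−p/3) = 9.333333, φ = arccos(3q/(p·r)) = arccos(0.348032) = 1.215325 rad.
y_k = r·cos(φ/3 − 2πk/3) for k = 0, 1, 2 gives y = 8.577890, -1.103324, -7.474566.
λ_k = y_k + 2.333333 gives λ = 10.9112, 1.2300, -5.1412 (check: the sum is 7.0000 = tr M).

Eigenvalues sorted in increasing order: [-5.1412, 1.2300, 10.9112].


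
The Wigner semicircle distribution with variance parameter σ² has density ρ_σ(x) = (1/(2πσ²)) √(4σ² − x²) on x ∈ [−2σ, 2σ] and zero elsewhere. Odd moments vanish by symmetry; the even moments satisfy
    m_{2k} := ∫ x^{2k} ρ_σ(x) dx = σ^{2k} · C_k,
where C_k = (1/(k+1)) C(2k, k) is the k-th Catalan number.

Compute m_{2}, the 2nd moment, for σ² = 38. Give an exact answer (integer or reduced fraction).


By the scaled semicircle moment identity, m_{2k} = σ^{2k} · C_k with k = 1.
C_1 = (1/(k+1)) · C(2k, k) = (1/2) · C(2, 1) = (1/2) · 2 = 1.
σ^{2k} = (σ²)^k = (38)^1 = 38.

Therefore m_{2} = σ^{2} · C_1 = 38 · 1 = 38.


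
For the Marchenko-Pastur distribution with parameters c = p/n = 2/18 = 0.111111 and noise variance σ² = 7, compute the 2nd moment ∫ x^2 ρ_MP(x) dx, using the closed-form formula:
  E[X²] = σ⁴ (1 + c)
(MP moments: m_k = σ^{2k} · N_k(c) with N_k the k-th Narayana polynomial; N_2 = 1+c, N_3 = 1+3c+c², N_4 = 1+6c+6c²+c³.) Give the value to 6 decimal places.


E[X²] = σ⁴ (1 + c) (second MP moment). With σ² = 7 (so σ⁴ = 49) and c = 2/18 = 0.111111: E[X²] = 49 · (1 + 0.111111) = 49 · 1.111111.

So E[X^2] = 54.444444.


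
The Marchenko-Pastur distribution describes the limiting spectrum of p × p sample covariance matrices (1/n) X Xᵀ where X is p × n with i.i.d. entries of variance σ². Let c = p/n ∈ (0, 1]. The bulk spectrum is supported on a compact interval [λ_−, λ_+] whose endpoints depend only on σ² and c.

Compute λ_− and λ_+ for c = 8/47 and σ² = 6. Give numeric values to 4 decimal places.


c = 8/47 = 0.170213; √c = 0.412568.
λ_− = σ² (1 − √c)² = 6 · (1 − 0.412568)² = 6 · (0.587432)² = 2.070455.
λ_+ = σ² (1 + √c)² = 6 · (1 + 0.412568)² = 6 · (1.412568)² = 11.972099.

Rounded to 4 decimal places: λ_− ≈ 2.0705, λ_+ ≈ 11.9721.


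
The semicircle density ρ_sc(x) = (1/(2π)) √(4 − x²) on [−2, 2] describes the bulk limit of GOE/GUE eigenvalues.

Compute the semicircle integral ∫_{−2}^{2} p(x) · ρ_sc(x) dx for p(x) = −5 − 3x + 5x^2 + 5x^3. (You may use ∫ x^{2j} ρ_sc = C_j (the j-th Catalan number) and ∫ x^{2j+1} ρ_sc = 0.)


Write p(x) = Σ a_i x^i, split into monomials and integrate each against ρ_sc separately.
Using ∫ x^{2j} ρ_sc = C_j = (1/(j+1)) C(2j, j) (Catalan numbers) and ∫ x^{2j+1} ρ_sc = 0 (odd monomials vanish by symmetry):
  i = 0 (even): a_0 · C_{0} = -5 · 1 = -5
  i = 1 (odd): ∫ x^1 ρ_sc = 0 (vanishes)
  i = 2 (even): a_2 · C_{1} = 5 · 1 = 5
  i = 3 (odd): ∫ x^3 ρ_sc = 0 (vanishes)

Summing the contributions: ∫_{−2}^{2} p(x) ρ_sc(x) dx = (-5) + 5 = 0.


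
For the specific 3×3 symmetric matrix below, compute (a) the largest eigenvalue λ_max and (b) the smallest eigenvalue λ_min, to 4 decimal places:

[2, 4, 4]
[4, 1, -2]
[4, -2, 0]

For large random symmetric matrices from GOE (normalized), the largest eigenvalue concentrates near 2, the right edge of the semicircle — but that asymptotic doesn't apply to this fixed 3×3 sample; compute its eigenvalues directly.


Since M is real symmetric, all three eigenvalues are real; they are the roots of det(λI − M) = λ³ − (tr M) λ² + s λ − det M, where s is the sum of the principal 2×2 minors.
tr M = 2 + 1 + 0 = 3.
s = (2·1 − 4²) + (2·0 − 4²) + (1·0 − (-2)²) = -14 + (-16) + (-4) = -34.
det M (expand along row 1) = 2·(-4) − 4·8 + 4·(-12) = -88.
Characteristic polynomial: λ³ − 3λ² − 34λ + 88 = 0.
Substitute λ = y + (tr M)/3 = y + 1.000000 to remove the quadratic term: y³ + p·y + q = 0 with p = s − (tr M)²/3 = -37.000000 and q = −2(tr M)³/27 + (tr M)·s/3 − det M = 52.000000.
Three real roots ⇒ use the trigonometric (Viète) form: r = 2√(−p/3) = 7.023769, φ = arccos(3q/(p·r)) = arccos(-0.600278) = 2.214645 rad.
y_k = r·cos(φ/3 − 2πk/3) for k = 0, 1, 2 gives y = 5.195278, 1.495870, -6.691148.
λ_k = y_k + 1.000000 gives λ = 6.1953, 2.4959, -5.6911 (check: the sum is 3.0000 = tr M).

Hence λ_max = 6.1953 and λ_min = -5.6911.


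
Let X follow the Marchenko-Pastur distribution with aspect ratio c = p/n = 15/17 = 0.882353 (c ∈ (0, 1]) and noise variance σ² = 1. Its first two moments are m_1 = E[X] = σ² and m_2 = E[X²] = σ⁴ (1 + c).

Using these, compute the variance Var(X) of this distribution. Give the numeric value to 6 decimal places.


m_1 = E[X] = σ² = 1, so m_1² = 1.
m_2 = E[X²] = σ⁴ (1 + c) = 1 · (1 + 0.882353) = 1 · 1.882353 = 1.882353.
(Note m_2 − m_1² simplifies to c · σ⁴ = 0.882353 · 1.)

Var(X) = m_2 − m_1² = 1.882353 − 1 = 0.882353.


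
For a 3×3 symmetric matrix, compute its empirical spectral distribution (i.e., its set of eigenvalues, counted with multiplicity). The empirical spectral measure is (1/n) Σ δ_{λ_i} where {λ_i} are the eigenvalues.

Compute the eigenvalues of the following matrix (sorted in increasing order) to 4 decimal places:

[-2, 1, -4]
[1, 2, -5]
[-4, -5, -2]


Since M is real symmetric, all three eigenvalues are real; they are the roots of det(λI − M) = λ³ − (tr M) λ² + s λ − det M, where s is the sum of the principal 2×2 minors.
tr M = -2 + 2 + (-2) = -2.
s = ((-2)·2 − 1²) + ((-2)·(-2) − (-4)²) + (2·(-2) − (-5)²) = -5 + (-12) + (-29) = -46.
det M (expand along row 1) = (-2)·(-29) − 1·(-22) + (-4)·3 = 68.
Characteristic polynomial: λ³ + 2λ² − 46λ − 68 = 0.
Substitute λ = y + (tr M)/3 = y − 0.666667 to remove the quadratic term: y³ + p·y + q = 0 with p = s − (tr M)²/3 = -47.333333 and q = −2(tr M)³/27 + (tr M)·s/3 − det M = -36.740741.
Three real roots ⇒ use the trigonometric (Viète) form: r = 2√(−p/3) = 7.944250, φ = arccos(3q/(p·r)) = arccos(0.293123) = 1.273305 rad.
y_k = r·cos(φ/3 − 2πk/3) for k = 0, 1, 2 gives y = 7.239369, -0.786491, -6.452878.
λ_k = y_k − 0.666667 gives λ = 6.5727, -1.4532, -7.1195 (check: the sum is -2.0000 = tr M).

Eigenvalues sorted in increasing order: [-7.1195, -1.4532, 6.5727].


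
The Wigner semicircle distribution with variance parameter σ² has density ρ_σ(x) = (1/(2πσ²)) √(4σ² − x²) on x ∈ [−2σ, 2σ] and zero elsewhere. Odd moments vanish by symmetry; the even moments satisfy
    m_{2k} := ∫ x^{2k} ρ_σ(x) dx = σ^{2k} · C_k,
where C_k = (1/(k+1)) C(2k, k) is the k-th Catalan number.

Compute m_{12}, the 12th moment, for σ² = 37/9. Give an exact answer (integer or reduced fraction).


By the scaled semicircle moment identity, m_{2k} = σ^{2k} · C_k with k = 6.
C_6 = (1/(k+1)) · C(2k, k) = (1/7) · C(12, 6) = (1/7) · 924 = 132.
σ^{2k} = (σ²)^k = (37/9)^6 = 2565726409/531441.

Therefore m_{12} = σ^{12} · C_6 = (2565726409/531441) · 132 = 112891961996/177147.


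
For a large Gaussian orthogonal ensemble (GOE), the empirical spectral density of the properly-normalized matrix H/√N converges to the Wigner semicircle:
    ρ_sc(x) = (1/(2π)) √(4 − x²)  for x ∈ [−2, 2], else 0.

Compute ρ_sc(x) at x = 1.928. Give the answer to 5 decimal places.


ρ_sc(x) = (1/(2π)) √(4 − x²). With x = 1.928:
  4 − x² = 4 − (1.928)² = 4 − 3.717184 = 0.282816.
  √(4 − x²) = 0.531804.
  1/(2π) = 0.159155.
  ρ_sc(1.928) = 0.159155 · 0.531804 = 0.084639.

Rounded to 5 decimal places: ρ_sc(1.928) ≈ 0.08464.


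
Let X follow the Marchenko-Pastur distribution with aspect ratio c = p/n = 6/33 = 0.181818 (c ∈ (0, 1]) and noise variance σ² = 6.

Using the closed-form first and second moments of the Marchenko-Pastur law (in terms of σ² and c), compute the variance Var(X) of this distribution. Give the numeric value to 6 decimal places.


Recall the MP moments m_1 = E[X] = σ² and m_2 = E[X²] = σ⁴ (1 + c).
m_1 = E[X] = σ² = 6, so m_1² = 36.
m_2 = E[X²] = σ⁴ (1 + c) = 36 · (1 + 0.181818) = 36 · 1.181818 = 42.545455.
(Note m_2 − m_1² simplifies to c · σ⁴ = 0.181818 · 36.)

Var(X) = m_2 − m_1² = 42.545455 − 36 = 6.545455.


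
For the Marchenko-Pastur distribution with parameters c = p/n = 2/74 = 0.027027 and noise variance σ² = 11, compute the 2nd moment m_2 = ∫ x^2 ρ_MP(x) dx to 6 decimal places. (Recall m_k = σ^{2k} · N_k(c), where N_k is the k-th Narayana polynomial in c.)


E[X²] = σ⁴ (1 + c) (second MP moment). With σ² = 11 (so σ⁴ = 121) and c = 2/74 = 0.027027: E[X²] = 121 · (1 + 0.027027) = 121 · 1.027027.

So E[X^2] = 124.270270.


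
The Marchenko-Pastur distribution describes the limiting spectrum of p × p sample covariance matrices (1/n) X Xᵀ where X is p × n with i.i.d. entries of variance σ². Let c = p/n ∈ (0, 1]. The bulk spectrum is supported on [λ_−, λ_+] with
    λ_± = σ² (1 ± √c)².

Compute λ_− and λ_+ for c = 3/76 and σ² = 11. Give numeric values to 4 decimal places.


c = 3/76 = 0.039474; √c = 0.198680.
λ_− = σ² (1 − √c)² = 11 · (1 − 0.198680)² = 11 · (0.801320)² = 7.063254.
λ_+ = σ² (1 + √c)² = 11 · (1 + 0.198680)² = 11 · (1.198680)² = 15.805167.

Rounded to 4 decimal places: λ_− ≈ 7.0633, λ_+ ≈ 15.8052.


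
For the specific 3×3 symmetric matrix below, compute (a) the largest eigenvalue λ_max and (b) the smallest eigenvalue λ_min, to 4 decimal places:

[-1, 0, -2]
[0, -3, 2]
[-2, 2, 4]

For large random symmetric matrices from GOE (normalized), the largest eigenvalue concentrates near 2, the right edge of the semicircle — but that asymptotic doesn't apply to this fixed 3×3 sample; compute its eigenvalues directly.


Since M is real symmetric, all three eigenvalues are real; they are the roots of det(λI − M) = λ³ − (tr M) λ² + s λ − det M, where s is the sum of the principal 2×2 minors.
tr M = -1 + (-3) + 4 = 0.
s = ((-1)·(-3) − 0²) + ((-1)·4 − (-2)²) + ((-3)·4 − 2²) = 3 + (-8) + (-16) = -21.
det M (expand along row 1) = (-1)·(-16) − 0·4 + (-2)·(-6) = 28.
Characteristic polynomial: λ³ − 21λ − 28 = 0.
Substitute λ = y + (tr M)/3 = y + 0.000000 to remove the quadratic term: y³ + p·y + q = 0 with p = s − (tr M)²/3 = -21.000000 and q = −2(tr M)³/27 + (tr M)·s/3 − det M = -28.000000.
Three real roots ⇒ use the trigonometric (Viète) form: r = 2√(−p/3) = 5.291503, φ = arccos(3q/(p·r)) = arccos(0.755929) = 0.713724 rad.
y_k = r·cos(φ/3 − 2πk/3) for k = 0, 1, 2 gives y = 5.142457, -1.491252, -3.651205.
λ_k = y_k + 0.000000 gives λ = 5.1425, -1.4913, -3.6512 (check: the sum is 0.0000 = tr M).

Hence λ_max = 5.1425 and λ_min = -3.6512.


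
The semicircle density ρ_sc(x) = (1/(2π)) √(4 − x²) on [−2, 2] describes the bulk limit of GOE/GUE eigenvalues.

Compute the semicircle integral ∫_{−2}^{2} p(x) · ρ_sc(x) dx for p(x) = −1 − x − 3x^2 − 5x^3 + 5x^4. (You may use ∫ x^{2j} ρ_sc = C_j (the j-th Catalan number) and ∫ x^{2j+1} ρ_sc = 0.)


Write p(x) = Σ a_i x^i, split into monomials and integrate each against ρ_sc separately.
Using ∫ x^{2j} ρ_sc = C_j = (1/(j+1)) C(2j, j) (Catalan numbers) and ∫ x^{2j+1} ρ_sc = 0 (odd monomials vanish by symmetry):
  i = 0 (even): a_0 · C_{0} = -1 · 1 = -1
  i = 1 (odd): ∫ x^1 ρ_sc = 0 (vanishes)
  i = 2 (even): a_2 · C_{1} = -3 · 1 = -3
  i = 3 (odd): ∫ x^3 ρ_sc = 0 (vanishes)
  i = 4 (even): a_4 · C_{2} = 5 · 2 = 10

Summing the contributions: ∫_{−2}^{2} p(x) ρ_sc(x) dx = (-1) + (-3) + 10 = 6.


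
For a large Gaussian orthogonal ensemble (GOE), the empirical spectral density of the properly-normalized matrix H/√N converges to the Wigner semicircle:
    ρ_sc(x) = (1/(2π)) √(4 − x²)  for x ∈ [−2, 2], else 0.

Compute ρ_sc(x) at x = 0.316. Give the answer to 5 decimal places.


ρ_sc(x) = (1/(2π)) √(4 − x²). With x = 0.316:
  4 − x² = 4 − (0.316)² = 4 − 0.099856 = 3.900144.
  √(4 − x²) = 1.974878.
  1/(2π) = 0.159155.
  ρ_sc(0.316) = 0.159155 · 1.974878 = 0.314312.

Rounded to 5 decimal places: ρ_sc(0.316) ≈ 0.31431.


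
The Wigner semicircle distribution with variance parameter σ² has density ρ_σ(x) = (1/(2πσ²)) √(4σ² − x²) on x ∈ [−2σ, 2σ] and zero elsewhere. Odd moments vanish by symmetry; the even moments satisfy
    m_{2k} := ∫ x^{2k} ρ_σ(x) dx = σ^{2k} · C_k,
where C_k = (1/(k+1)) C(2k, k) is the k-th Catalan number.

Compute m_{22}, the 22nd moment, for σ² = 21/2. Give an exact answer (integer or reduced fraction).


By the scaled semicircle moment identity, m_{2k} = σ^{2k} · C_k with k = 11.
C_11 = (1/(k+1)) · C(2k, k) = (1/12) · C(22, 11) = (1/12) · 705432 = 58786.
σ^{2k} = (σ²)^k = (21/2)^11 = 350277500542221/2048.

Therefore m_{22} = σ^{22} · C_11 = (350277500542221/2048) · 58786 = 10295706573437501853/1024.


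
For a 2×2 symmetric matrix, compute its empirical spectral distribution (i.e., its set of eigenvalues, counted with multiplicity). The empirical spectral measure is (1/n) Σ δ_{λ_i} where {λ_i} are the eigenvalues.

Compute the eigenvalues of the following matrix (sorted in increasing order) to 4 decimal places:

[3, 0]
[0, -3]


Since M is real symmetric, both eigenvalues are real; they are the roots of det(λI − M) = λ² − (tr M) λ + det M.
tr M = 3 + (-3) = 0.
det M = 3·(-3) − 0² = -9 − 0 = -9.
Characteristic polynomial: λ² − 9 = 0.
Discriminant Δ = (tr M)² − 4·det M = 0 − (-36) = 36; √Δ = 6.000000.
λ = (tr M ± √Δ)/2 = (0 ± 6.000000)/2, giving (tr M − √Δ)/2 = -3.0000 and (tr M + √Δ)/2 = 3.0000.

Eigenvalues sorted in increasing order: [-3.0000, 3.0000].


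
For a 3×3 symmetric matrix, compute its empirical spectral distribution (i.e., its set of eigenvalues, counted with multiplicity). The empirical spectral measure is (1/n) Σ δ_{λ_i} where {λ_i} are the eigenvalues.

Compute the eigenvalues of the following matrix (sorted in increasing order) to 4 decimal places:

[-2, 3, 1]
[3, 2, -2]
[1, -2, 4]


Since M is real symmetric, all three eigenvalues are real; they are the roots of det(λI − M) = λ³ − (tr M) λ² + s λ − det M, where s is the sum of the principal 2×2 minors.
tr M = -2 + 2 + 4 = 4.
s = ((-2)·2 − 3²) + ((-2)·4 − 1²) + (2·4 − (-2)²) = -13 + (-9) + 4 = -18.
det M (expand along row 1) = (-2)·4 − 3·14 + 1·(-8) = -58.
Characteristic polynomial: λ³ − 4λ² − 18λ + 58 = 0.
Substitute λ = y + (tr M)/3 = y + 1.333333 to remove the quadratic term: y³ + p·y + q = 0 with p = s − (tr M)²/3 = -23.333333 and q = −2(tr M)³/27 + (tr M)·s/3 − det M = 29.259259.
Three real roots ⇒ use the trigonometric (Viète) form: r = 2√(−p/3) = 5.577734, φ = arccos(3q/(p·r)) = arccos(-0.674450) = 2.311016 rad.
y_k = r·cos(φ/3 − 2πk/3) for k = 0, 1, 2 gives y = 4.002999, 1.362328, -5.365327.
λ_k = y_k + 1.333333 gives λ = 5.3363, 2.6957, -4.0320 (check: the sum is 4.0000 = tr M).

Eigenvalues sorted in increasing order: [-4.0320, 2.6957, 5.3363].
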